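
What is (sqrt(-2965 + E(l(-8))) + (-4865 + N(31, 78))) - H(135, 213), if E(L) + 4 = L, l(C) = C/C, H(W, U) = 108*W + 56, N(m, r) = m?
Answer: -19470 + 2*I*sqrt(742) ≈ -19470.0 + 54.479*I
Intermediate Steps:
H(W, U) = 56 + 108*W
l(C) = 1
E(L) = -4 + L
(sqrt(-2965 + E(l(-8))) + (-4865 + N(31, 78))) - H(135, 213) = (sqrt(-2965 + (-4 + 1)) + (-4865 + 31)) - (56 + 108*135) = (sqrt(-2965 - 3) - 4834) - (56 + 14580) = (sqrt(-2968) - 4834) - 1*14636 = (2*I*sqrt(742) - 4834) - 14636 = (-4834 + 2*I*sqrt(742)) - 14636 = -19470 + 2*I*sqrt(742)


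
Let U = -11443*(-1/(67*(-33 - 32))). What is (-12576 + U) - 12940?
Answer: -111133623/4355 ≈ -25519.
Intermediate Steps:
U = -11443/4355 (U = -11443/((-67*(-65))) = -11443/4355 ≈ -2.6276)
(-12576 + U) - 12940 = (-12576 - 11443/4355) - 12940 = -54779923/4355 - 12940 = -111133623/4355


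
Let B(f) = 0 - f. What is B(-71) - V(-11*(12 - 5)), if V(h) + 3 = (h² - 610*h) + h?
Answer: -52748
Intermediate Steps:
B(f) = -f
V(h) = -3 + h² - 609*h (V(h) = -3 + ((h² - 610*h) + h) = -3 + (h² - 609*h) = -3 + h² - 609*h)
B(-71) - V(-11*(12 - 5)) = -1*(-71) - (-3 + (-11*(12 - 5))² - (-6699)*(12 - 5)) = 71 - (-3 + (-11*7)² - (-6699)*7) = 71 - (-3 + (-77)² - 609*(-77)) = 71 - (-3 + 5929 + 46893) = 71 - 1*52819 = 71 - 52819 = -52748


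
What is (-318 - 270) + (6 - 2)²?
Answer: -572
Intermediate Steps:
(-318 - 270) + (6 - 2)² = -588 + 4² = -588 + 16 = -572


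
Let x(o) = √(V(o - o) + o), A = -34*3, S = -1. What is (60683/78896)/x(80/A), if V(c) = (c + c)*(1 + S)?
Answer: -60683*I*√510/1577920 ≈ -0.86849*I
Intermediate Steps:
A = -102
V(c) = 0 (V(c) = (c + c)*(1 - 1) = (2*c)*0 = 0)
x(o) = √o (x(o) = √(0 + o) = √o)
(60683/78896)/x(80/A) = (60683/78896)/(√(80/(-102))) = (60683*(1/78896))/(√(80*(-1/102))) = 60683/(78896*(√(-40/51))) = 60683/(78896*((2*I*√510/51))) = 60683*(-I*√510/20)/78896 = -60683*I*√510/1577920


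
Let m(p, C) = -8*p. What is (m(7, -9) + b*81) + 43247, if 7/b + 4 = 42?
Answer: 1641825/38 ≈ 43206.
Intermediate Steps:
b = 7/38 (b = 7/(-4 + 42) = 7/38 ≈ 0.18421)
(m(7, -9) + b*81) + 43247 = (-8*7 + (7/38)*81) + 43247 = (-56 + 567/38) + 43247 = -1561/38 + 43247 = 1641825/38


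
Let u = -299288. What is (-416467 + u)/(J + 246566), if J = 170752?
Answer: -238585/139106 ≈ -1.7151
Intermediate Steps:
(-416467 + u)/(J + 246566) = (-416467 - 299288)/(170752 + 246566) = -715755/417318 = -715755*1/417318 = -238585/139106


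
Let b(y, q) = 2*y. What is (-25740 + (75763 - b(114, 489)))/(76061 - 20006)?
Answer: 9959/11211 ≈ 0.88832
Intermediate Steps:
(-25740 + (75763 - b(114, 489)))/(76061 - 20006) = (-25740 + (75763 - 2*114))/(76061 - 20006) = (-25740 + (75763 - 1*228))/56055 = (-25740 + (75763 - 228))*(1/56055) = (-25740 + 75535)*(1/56055) = 49795*(1/56055) = 9959/11211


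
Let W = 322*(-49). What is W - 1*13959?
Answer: -29737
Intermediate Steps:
W = -15778
W - 1*13959 = -15778 - 1*13959 = -15778 - 13959 = -29737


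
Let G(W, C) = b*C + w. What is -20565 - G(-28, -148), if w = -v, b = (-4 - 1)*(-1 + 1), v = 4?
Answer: -20561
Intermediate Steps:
b = 0 (b = -5*0 = 0)
w = -4 (w = -1*4 = -4)
G(W, C) = -4 (G(W, C) = 0*C - 4 = 0 - 4 = -4)
-20565 - G(-28, -148) = -20565 - 1*(-4) = -20565 + 4 = -20561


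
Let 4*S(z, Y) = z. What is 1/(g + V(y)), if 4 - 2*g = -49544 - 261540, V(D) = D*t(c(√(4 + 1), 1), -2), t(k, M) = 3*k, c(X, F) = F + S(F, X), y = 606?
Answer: 2/315633 ≈ 6.3365e-6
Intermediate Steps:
S(z, Y) = z/4
c(X, F) = 5*F/4 (c(X, F) = F + F/4 = 5*F/4)
V(D) = 15*D/4 (V(D) = D*(3*((5/4)*1)) = D*(3*(5/4)) = D*(15/4) = 15*D/4)
g = 155544 (g = 2 - (-49544 - 261540)/2 = 2 - ½*(-311084) = 2 + 155542 = 155544)
1/(g + V(y)) = 1/(155544 + (15/4)*606) = 1/(155544 + 4545/2) = 1/(315633/2) = 2/315633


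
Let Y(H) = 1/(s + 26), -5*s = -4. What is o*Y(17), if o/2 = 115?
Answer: 575/67 ≈ 8.5821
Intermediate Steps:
s = ⅘ (s = -⅕*(-4) = ⅘ ≈ 0.80000)
o = 230 (o = 2*115 = 230)
Y(H) = 5/134 (Y(H) = 1/(⅘ + 26) = 1/(134/5) = 5/134)
o*Y(17) = 230*(5/134) = 575/67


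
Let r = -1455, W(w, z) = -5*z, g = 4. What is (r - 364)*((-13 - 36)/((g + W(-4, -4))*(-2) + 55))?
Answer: 12733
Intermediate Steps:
(r - 364)*((-13 - 36)/((g + W(-4, -4))*(-2) + 55)) = (-1455 - 364)*((-13 - 36)/((4 - 5*(-4))*(-2) + 55)) = -(-89131)/((4 + 20)*(-2) + 55) = -(-89131)/(24*(-2) + 55) = -(-89131)/(-48 + 55) = -(-89131)/7 = -1819*(-7) = 12733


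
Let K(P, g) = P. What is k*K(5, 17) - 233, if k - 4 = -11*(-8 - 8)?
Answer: 667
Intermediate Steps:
k = 180 (k = 4 - 11*(-8 - 8) = 4 - 11*(-16) = 4 + 176 = 180)
k*K(5, 17) - 233 = 180*5 - 233 = 900 - 233 = 667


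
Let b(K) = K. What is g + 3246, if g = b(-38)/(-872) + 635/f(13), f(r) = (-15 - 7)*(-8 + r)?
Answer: 15540339/4796 ≈ 3240.3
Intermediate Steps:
f(r) = 176 - 22*r (f(r) = -22*(-8 + r) = 176 - 22*r)
g = -27477/4796 (g = -38/(-872) + 635/(176 - 22*13) = -38*(-1/872) + 635/(176 - 286) = 19/436 + 635/(-110) = 19/436 + 635*(-1/110) = 19/436 - 127/22 = -27477/4796 ≈ -5.7291)
g + 3246 = -27477/4796 + 3246 = 15540339/4796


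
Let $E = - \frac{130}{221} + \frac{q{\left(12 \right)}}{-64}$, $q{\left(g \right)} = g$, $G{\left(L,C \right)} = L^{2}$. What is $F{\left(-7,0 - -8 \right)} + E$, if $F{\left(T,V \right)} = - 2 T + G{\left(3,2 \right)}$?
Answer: $\frac{6045}{272} \approx 22.224$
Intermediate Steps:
$F{\left(T,V \right)} = 9 - 2 T$ ($F{\left(T,V \right)} = - 2 T + 3^{2} = - 2 T + 9 = 9 - 2 T$)
$E = - \frac{211}{272}$ ($E = - \frac{130}{221} + \frac{12}{-64} = \left(-130\right) \frac{1}{221} + 12 \left(- \frac{1}{64}\right) = - \frac{10}{17} - \frac{3}{16} = - \frac{211}{272} \approx -0.77573$)
$F{\left(-7,0 - -8 \right)} + E = \left(9 - -14\right) - \frac{211}{272} = \left(9 + 14\right) - \frac{211}{272} = 23 - \frac{211}{272} = \frac{6045}{272}$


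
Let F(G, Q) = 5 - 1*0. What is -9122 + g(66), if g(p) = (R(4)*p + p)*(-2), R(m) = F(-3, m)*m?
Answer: -11894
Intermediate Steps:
F(G, Q) = 5 (F(G, Q) = 5 + 0 = 5)
R(m) = 5*m
g(p) = -42*p (g(p) = ((5*4)*p + p)*(-2) = (20*p + p)*(-2) = (21*p)*(-2) = -42*p)
-9122 + g(66) = -9122 - 42*66 = -9122 - 2772 = -11894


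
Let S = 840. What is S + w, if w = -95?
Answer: 745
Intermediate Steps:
S + w = 840 - 95 = 745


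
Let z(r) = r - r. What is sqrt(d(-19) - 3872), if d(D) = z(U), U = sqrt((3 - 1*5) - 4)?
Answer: 44*I*sqrt(2) ≈ 62.225*I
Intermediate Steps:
U = I*sqrt(6) (U = sqrt((3 - 5) - 4) = sqrt(-2 - 4) = sqrt(-6) = I*sqrt(6) ≈ 2.4495*I)
z(r) = 0
d(D) = 0
sqrt(d(-19) - 3872) = sqrt(0 - 3872) = sqrt(-3872) = 44*I*sqrt(2)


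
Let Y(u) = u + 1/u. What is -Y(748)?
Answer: -559505/748 ≈ -748.00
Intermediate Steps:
-Y(748) = -(748 + 1/748) = -1*559505/748 = -559505/748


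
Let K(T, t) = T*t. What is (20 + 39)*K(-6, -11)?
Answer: 3894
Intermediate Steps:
(20 + 39)*K(-6, -11) = (20 + 39)*(-6*(-11)) = 59*66 = 3894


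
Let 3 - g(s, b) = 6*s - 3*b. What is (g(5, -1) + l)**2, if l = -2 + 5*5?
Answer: 49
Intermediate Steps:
g(s, b) = 3 - 6*s + 3*b (g(s, b) = 3 - (6*s - 3*b) = 3 - (-3*b + 6*s) = 3 + (-6*s + 3*b) = 3 - 6*s + 3*b)
l = 23 (l = -2 + 25 = 23)
(g(5, -1) + l)**2 = ((3 - 6*5 + 3*(-1)) + 23)**2 = ((3 - 30 - 3) + 23)**2 = (-30 + 23)**2 = (-7)**2 = 49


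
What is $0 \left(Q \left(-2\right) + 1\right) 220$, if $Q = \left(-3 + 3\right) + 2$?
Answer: $0$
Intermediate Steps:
$Q = 2$ ($Q = 0 + 2 = 2$)
$0 \left(Q \left(-2\right) + 1\right) 220 = 0 \left(2 \left(-2\right) + 1\right) 220 = 0 \left(-4 + 1\right) 220 = 0 \left(-3\right) 220 = 0 \cdot 220 = 0$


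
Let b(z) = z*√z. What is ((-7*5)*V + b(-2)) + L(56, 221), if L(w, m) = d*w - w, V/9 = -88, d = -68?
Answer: 23856 - 2*I*√2 ≈ 23856.0 - 2.8284*I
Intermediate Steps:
V = -792 (V = 9*(-88) = -792)
b(z) = z^(3/2)
L(w, m) = -69*w (L(w, m) = -68*w - w = -69*w)
((-7*5)*V + b(-2)) + L(56, 221) = (-7*5*(-792) + (-2)^(3/2)) - 69*56 = (-35*(-792) - 2*I*√2) - 3864 = (27720 - 2*I*√2) - 3864 = 23856 - 2*I*√2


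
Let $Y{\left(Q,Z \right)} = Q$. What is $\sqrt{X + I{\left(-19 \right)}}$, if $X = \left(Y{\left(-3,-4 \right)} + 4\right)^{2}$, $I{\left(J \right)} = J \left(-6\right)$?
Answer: $\sqrt{115} \approx 10.724$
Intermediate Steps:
$I{\left(J \right)} = - 6 J$
$X = 1$ ($X = \left(-3 + 4\right)^{2} = 1^{2} = 1$)
$\sqrt{X + I{\left(-19 \right)}} = \sqrt{1 - -114} = \sqrt{1 + 114} = \sqrt{115}$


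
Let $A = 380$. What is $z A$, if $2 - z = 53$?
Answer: $-19380$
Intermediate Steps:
$z = -51$ ($z = 2 - 53 = -51$)
$z A = \left(-51\right) 380 = -19380$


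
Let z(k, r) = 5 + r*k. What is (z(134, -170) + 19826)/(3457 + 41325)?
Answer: -2949/44782 ≈ -0.065852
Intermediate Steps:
z(k, r) = 5 + k*r
(z(134, -170) + 19826)/(3457 + 41325) = ((5 + 134*(-170)) + 19826)/(3457 + 41325) = ((5 - 22780) + 19826)/44782 = (-22775 + 19826)*(1/44782) = -2949*1/44782 = -2949/44782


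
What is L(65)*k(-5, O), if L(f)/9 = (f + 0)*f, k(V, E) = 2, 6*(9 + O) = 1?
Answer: 76050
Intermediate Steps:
O = -53/6 (O = -9 + (1/6)*1 = -9 + 1/6 = -53/6 ≈ -8.8333)
L(f) = 9*f**2 (L(f) = 9*((f + 0)*f) = 9*(f*f) = 9*f**2)
L(65)*k(-5, O) = (9*65**2)*2 = (9*4225)*2 = 38025*2 = 76050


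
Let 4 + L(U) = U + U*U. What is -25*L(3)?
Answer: -200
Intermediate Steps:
L(U) = -4 + U + U² (L(U) = -4 + (U + U*U) = -4 + (U + U²) = -4 + U + U²)
-25*L(3) = -25*(-4 + 3 + 3²) = -25*(-4 + 3 + 9) = -25*8 = -200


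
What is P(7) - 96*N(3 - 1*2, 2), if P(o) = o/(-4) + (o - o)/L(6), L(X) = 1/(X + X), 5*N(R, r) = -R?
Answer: 349/20 ≈ 17.450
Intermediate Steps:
N(R, r) = -R/5 (N(R, r) = (-R)/5 = -R/5)
L(X) = 1/(2*X)
P(o) = -o/4 (P(o) = o/(-4) + (o - o)/(((1/2)/6)) = o*(-1/4) + 0/(((1/2)*(1/6))) = -o/4 + 0/(1/12) = -o/4 + 0*12 = -o/4 + 0 = -o/4)
P(7) - 96*N(3 - 1*2, 2) = -1/4*7 - (-96)*(3 - 1*2)/5 = -7/4 - (-96)*(3 - 2)/5 = -7/4 - (-96)/5 = -7/4 - 96*(-1/5) = -7/4 + 96/5 = 349/20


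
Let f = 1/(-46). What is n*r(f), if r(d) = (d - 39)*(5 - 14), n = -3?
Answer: -48465/46 ≈ -1053.6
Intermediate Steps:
f = -1/46 ≈ -0.021739
r(d) = 351 - 9*d (r(d) = (-39 + d)*(-9) = 351 - 9*d)
n*r(f) = -3*(351 - 9*(-1/46)) = -3*(351 + 9/46) = -3*16155/46 = -48465/46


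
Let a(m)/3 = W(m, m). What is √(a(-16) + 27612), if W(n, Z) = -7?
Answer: √27591 ≈ 166.11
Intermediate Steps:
a(m) = -21 (a(m) = 3*(-7) = -21)
√(a(-16) + 27612) = √(-21 + 27612) = √27591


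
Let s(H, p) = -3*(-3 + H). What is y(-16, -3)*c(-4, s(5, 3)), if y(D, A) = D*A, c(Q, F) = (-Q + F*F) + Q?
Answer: 1728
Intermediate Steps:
s(H, p) = 9 - 3*H
c(Q, F) = F**2 (c(Q, F) = (-Q + F**2) + Q = (F**2 - Q) + Q = F**2)
y(D, A) = A*D
y(-16, -3)*c(-4, s(5, 3)) = (-3*(-16))*(9 - 3*5)**2 = 48*(9 - 15)**2 = 48*(-6)**2 = 48*36 = 1728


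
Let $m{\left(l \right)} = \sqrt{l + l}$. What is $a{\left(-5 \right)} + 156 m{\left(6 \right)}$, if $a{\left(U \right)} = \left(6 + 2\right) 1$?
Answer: $8 + 312 \sqrt{3} \approx 548.4$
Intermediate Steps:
$m{\left(l \right)} = \sqrt{2} \sqrt{l}$ ($m{\left(l \right)} = \sqrt{2 l} = \sqrt{2} \sqrt{l}$)
$a{\left(U \right)} = 8$ ($a{\left(U \right)} = 8 \cdot 1 = 8$)
$a{\left(-5 \right)} + 156 m{\left(6 \right)} = 8 + 156 \sqrt{2} \sqrt{6} = 8 + 156 \cdot 2 \sqrt{3} = 8 + 312 \sqrt{3}$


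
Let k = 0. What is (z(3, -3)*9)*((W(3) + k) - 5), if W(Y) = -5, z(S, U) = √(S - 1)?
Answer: -90*√2 ≈ -127.28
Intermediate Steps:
z(S, U) = √(-1 + S)
(z(3, -3)*9)*((W(3) + k) - 5) = (√(-1 + 3)*9)*((-5 + 0) - 5) = (√2*9)*(-5 - 5) = (9*√2)*(-10) = -90*√2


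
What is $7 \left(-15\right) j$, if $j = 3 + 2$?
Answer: $-525$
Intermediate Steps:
$j = 5$
$7 \left(-15\right) j = 7 \left(-15\right) 5 = \left(-105\right) 5 = -525$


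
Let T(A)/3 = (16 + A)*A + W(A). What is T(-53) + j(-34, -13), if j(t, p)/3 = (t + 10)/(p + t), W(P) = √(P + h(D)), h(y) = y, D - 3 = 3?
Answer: 276573/47 + 3*I*√47 ≈ 5884.5 + 20.567*I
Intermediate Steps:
D = 6 (D = 3 + 3 = 6)
W(P) = √(6 + P) (W(P) = √(P + 6) = √(6 + P))
j(t, p) = 3*(10 + t)/(p + t) (j(t, p) = 3*((t + 10)/(p + t)) = 3*((10 + t)/(p + t)) = 3*(10 + t)/(p + t))
T(A) = 3*√(6 + A) + 3*A*(16 + A) (T(A) = 3*((16 + A)*A + √(6 + A)) = 3*(A*(16 + A) + √(6 + A)) = 3*(√(6 + A) + A*(16 + A)) = 3*√(6 + A) + 3*A*(16 + A))
T(-53) + j(-34, -13) = (3*(-53)² + 3*√(6 - 53) + 48*(-53)) + 3*(10 - 34)/(-13 - 34) = (3*2809 + 3*√(-47) - 2544) + 3*(-24)/(-47) = (8427 + 3*(I*√47) - 2544) + 3*(-1/47)*(-24) = (8427 + 3*I*√47 - 2544) + 72/47 = (5883 + 3*I*√47) + 72/47 = 276573/47 + 3*I*√47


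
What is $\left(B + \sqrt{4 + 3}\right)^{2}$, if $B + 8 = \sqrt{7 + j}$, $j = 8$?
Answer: $\left(-8 + \sqrt{7} + \sqrt{15}\right)^{2} \approx 2.1941$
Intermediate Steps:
$B = -8 + \sqrt{15}$ ($B = -8 + \sqrt{7 + 8} = -8 + \sqrt{15} \approx -4.127$)
$\left(B + \sqrt{4 + 3}\right)^{2} = \left(\left(-8 + \sqrt{15}\right) + \sqrt{4 + 3}\right)^{2} = \left(\left(-8 + \sqrt{15}\right) + \sqrt{7}\right)^{2} = \left(-8 + \sqrt{7} + \sqrt{15}\right)^{2}$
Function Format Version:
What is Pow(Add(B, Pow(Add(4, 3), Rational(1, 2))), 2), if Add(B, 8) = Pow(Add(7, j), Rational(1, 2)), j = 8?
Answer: Pow(Add(-8, Pow(7, Rational(1, 2)), Pow(15, Rational(1, 2))), 2) ≈ 2.1941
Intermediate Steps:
B = Add(-8, Pow(15, Rational(1, 2))) (B = Add(-8, Pow(Add(7, 8), Rational(1, 2))) = Add(-8, Pow(15, Rational(1, 2))) ≈ -4.1270)
Pow(Add(B, Pow(Add(4, 3), Rational(1, 2))), 2) = Pow(Add(Add(-8, Pow(15, Rational(1, 2))), Pow(Add(4, 3), Rational(1, 2))), 2) = Pow(Add(Add(-8, Pow(15, Rational(1, 2))), Pow(7, Rational(1, 2))), 2) = Pow(Add(-8, Pow(7, Rational(1, 2)), Pow(15, Rational(1, 2))), 2)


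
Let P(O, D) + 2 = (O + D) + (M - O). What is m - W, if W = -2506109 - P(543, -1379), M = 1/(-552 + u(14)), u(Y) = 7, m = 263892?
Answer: 1508897899/545 ≈ 2.7686e+6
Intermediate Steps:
M = -1/545 (M = 1/(-552 + 7) = 1/(-545) = -1/545 ≈ -0.0018349)
P(O, D) = -1091/545 + D (P(O, D) = -2 + ((O + D) + (-1/545 - O)) = -2 + ((D + O) + (-1/545 - O)) = -2 + (-1/545 + D) = -1091/545 + D)
W = -1365076759/545 (W = -2506109 - (-1091/545 - 1379) = -2506109 - 1*(-752646/545) = -2506109 + 752646/545 = -1365076759/545 ≈ -2.5047e+6)
m - W = 263892 - 1*(-1365076759/545) = 263892 + 1365076759/545 = 1508897899/545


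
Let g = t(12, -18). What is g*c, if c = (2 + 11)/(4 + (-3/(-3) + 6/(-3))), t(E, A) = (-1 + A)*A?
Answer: 1482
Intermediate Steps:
t(E, A) = A*(-1 + A)
g = 342 (g = -18*(-1 - 18) = -18*(-19) = 342)
c = 13/3 (c = 13/(4 + (-3*(-⅓) + 6*(-⅓))) = 13/(4 + (1 - 2)) = 13/(4 - 1) = 13/3 ≈ 4.3333)
g*c = 342*(13/3) = 1482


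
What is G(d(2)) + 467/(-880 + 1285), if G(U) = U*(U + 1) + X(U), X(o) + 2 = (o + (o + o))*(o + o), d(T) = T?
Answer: 11807/405 ≈ 29.153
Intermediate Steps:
X(o) = -2 + 6*o**2 (X(o) = -2 + (o + (o + o))*(o + o) = -2 + (o + 2*o)*(2*o) = -2 + (3*o)*(2*o) = -2 + 6*o**2)
G(U) = -2 + 6*U**2 + U*(1 + U) (G(U) = U*(U + 1) + (-2 + 6*U**2) = U*(1 + U) + (-2 + 6*U**2) = -2 + 6*U**2 + U*(1 + U))
G(d(2)) + 467/(-880 + 1285) = (-2 + 2 + 7*2**2) + 467/(-880 + 1285) = (-2 + 2 + 7*4) + 467/405 = (-2 + 2 + 28) + 467*(1/405) = 28 + 467/405 = 11807/405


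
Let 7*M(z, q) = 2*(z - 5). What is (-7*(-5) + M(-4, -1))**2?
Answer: 51529/49 ≈ 1051.6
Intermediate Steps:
M(z, q) = -10/7 + 2*z/7 (M(z, q) = (2*(z - 5))/7 = (2*(-5 + z))/7 = (-10 + 2*z)/7 = -10/7 + 2*z/7)
(-7*(-5) + M(-4, -1))**2 = (-7*(-5) + (-10/7 + (2/7)*(-4)))**2 = (35 + (-10/7 - 8/7))**2 = (35 - 18/7)**2 = (227/7)**2 = 51529/49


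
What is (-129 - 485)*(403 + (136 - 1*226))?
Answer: -192182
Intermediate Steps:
(-129 - 485)*(403 + (136 - 1*226)) = -614*(403 + (136 - 226)) = -614*(403 - 90) = -614*313 = -192182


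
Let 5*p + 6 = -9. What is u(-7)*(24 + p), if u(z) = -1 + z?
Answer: -168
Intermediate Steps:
p = -3 (p = -6/5 + (1/5)*(-9) = -6/5 - 9/5 = -3)
u(-7)*(24 + p) = (-1 - 7)*(24 - 3) = -8*21 = -168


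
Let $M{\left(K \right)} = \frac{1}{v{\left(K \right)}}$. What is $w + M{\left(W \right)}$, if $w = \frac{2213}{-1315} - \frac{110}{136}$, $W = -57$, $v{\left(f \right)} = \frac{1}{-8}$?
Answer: $- \frac{938169}{89420} \approx -10.492$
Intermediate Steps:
$v{\left(f \right)} = - \frac{1}{8}$
$w = - \frac{222809}{89420}$ ($w = 2213 \left(- \frac{1}{1315}\right) - \frac{55}{68} = - \frac{2213}{1315} - \frac{55}{68} = - \frac{222809}{89420} \approx -2.4917$)
$M{\left(K \right)} = -8$ ($M{\left(K \right)} = \frac{1}{- \frac{1}{8}} = -8$)
$w + M{\left(W \right)} = - \frac{222809}{89420} - 8 = - \frac{938169}{89420}$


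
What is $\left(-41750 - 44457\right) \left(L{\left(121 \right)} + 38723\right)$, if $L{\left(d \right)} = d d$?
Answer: $-4600350348$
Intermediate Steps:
$L{\left(d \right)} = d^{2}$
$\left(-41750 - 44457\right) \left(L{\left(121 \right)} + 38723\right) = \left(-41750 - 44457\right) \left(121^{2} + 38723\right) = - 86207 \left(14641 + 38723\right) = \left(-86207\right) 53364 = -4600350348$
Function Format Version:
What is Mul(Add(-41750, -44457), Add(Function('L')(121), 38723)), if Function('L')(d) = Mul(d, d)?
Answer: -4600350348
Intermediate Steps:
Function('L')(d) = Pow(d, 2)
Mul(Add(-41750, -44457), Add(Function('L')(121), 38723)) = Mul(Add(-41750, -44457), Add(Pow(121, 2), 38723)) = Mul(-86207, Add(14641, 38723)) = Mul(-86207, 53364) = -4600350348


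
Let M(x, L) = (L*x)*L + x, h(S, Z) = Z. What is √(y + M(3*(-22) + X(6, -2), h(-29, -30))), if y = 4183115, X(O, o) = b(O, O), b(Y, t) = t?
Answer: √4129055 ≈ 2032.0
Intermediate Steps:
X(O, o) = O
M(x, L) = x + x*L² (M(x, L) = x*L² + x = x + x*L²)
√(y + M(3*(-22) + X(6, -2), h(-29, -30))) = √(4183115 + (3*(-22) + 6)*(1 + (-30)²)) = √(4183115 + (-66 + 6)*(1 + 900)) = √(4183115 - 60*901) = √(4183115 - 54060) = √4129055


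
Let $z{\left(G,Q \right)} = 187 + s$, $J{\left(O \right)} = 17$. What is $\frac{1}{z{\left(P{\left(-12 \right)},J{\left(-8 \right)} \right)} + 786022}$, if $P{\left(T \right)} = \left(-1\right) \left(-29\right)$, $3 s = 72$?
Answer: $\frac{1}{786233} \approx 1.2719 \cdot 10^{-6}$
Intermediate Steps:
$s = 24$ ($s = \frac{1}{3} \cdot 72 = 24$)
$P{\left(T \right)} = 29$
$z{\left(G,Q \right)} = 211$ ($z{\left(G,Q \right)} = 187 + 24 = 211$)
$\frac{1}{z{\left(P{\left(-12 \right)},J{\left(-8 \right)} \right)} + 786022} = \frac{1}{211 + 786022} = \frac{1}{786233}$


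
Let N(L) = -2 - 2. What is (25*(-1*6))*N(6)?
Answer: 600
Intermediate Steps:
N(L) = -4
(25*(-1*6))*N(6) = (25*(-1*6))*(-4) = (25*(-6))*(-4) = -150*(-4) = 600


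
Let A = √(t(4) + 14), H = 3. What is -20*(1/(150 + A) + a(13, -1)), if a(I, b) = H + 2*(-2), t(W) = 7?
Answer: 148860/7493 + 20*√21/22479 ≈ 19.871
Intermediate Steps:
a(I, b) = -1 (a(I, b) = 3 + 2*(-2) = 3 - 4 = -1)
A = √21 (A = √(7 + 14) = √21 ≈ 4.5826)
-20*(1/(150 + A) + a(13, -1)) = -20*(1/(150 + √21) - 1) = -20*(-1 + 1/(150 + √21)) = 20 - 20/(150 + √21)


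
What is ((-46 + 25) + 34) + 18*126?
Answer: 2281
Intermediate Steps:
((-46 + 25) + 34) + 18*126 = (-21 + 34) + 2268 = 13 + 2268 = 2281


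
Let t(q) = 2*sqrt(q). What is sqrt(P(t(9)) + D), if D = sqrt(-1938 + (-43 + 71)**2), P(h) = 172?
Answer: sqrt(172 + I*sqrt(1154)) ≈ 13.178 + 1.2889*I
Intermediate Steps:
D = I*sqrt(1154) (D = sqrt(-1938 + 28**2) = sqrt(-1938 + 784) = sqrt(-1154) = I*sqrt(1154) ≈ 33.971*I)
sqrt(P(t(9)) + D) = sqrt(172 + I*sqrt(1154))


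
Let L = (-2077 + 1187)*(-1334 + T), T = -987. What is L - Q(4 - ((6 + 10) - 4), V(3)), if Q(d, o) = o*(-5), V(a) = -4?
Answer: 2065670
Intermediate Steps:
Q(d, o) = -5*o
L = 2065690 (L = (-2077 + 1187)*(-1334 - 987) = -890*(-2321) = 2065690)
L - Q(4 - ((6 + 10) - 4), V(3)) = 2065690 - (-5)*(-4) = 2065690 - 1*20 = 2065690 - 20 = 2065670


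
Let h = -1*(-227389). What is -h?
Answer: -227389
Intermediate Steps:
h = 227389
-h = -1*227389 = -227389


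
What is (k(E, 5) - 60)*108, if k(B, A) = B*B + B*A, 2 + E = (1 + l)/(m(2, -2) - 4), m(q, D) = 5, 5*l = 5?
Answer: -6480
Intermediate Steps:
l = 1 (l = (⅕)*5 = 1)
E = 0 (E = -2 + (1 + 1)/(5 - 4) = -2 + 2/1 = -2 + 2*1 = -2 + 2 = 0)
k(B, A) = B² + A*B
(k(E, 5) - 60)*108 = (0*(5 + 0) - 60)*108 = (0*5 - 60)*108 = (0 - 60)*108 = -60*108 = -6480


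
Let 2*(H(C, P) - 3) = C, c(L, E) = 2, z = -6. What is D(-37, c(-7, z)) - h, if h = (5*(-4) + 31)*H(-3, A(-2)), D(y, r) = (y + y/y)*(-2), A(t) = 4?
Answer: 111/2 ≈ 55.500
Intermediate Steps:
D(y, r) = -2 - 2*y (D(y, r) = (y + 1)*(-2) = (1 + y)*(-2) = -2 - 2*y)
H(C, P) = 3 + C/2
h = 33/2 (h = (5*(-4) + 31)*(3 + (½)*(-3)) = (-20 + 31)*(3 - 3/2) = 11*(3/2) = 33/2 ≈ 16.500)
D(-37, c(-7, z)) - h = (-2 - 2*(-37)) - 1*33/2 = (-2 + 74) - 33/2 = 72 - 33/2 = 111/2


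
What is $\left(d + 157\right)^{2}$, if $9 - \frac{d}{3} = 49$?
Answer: $1369$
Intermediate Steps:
$d = -120$ ($d = 27 - 147 = -120$)
$\left(d + 157\right)^{2} = \left(-120 + 157\right)^{2} = 37^{2} = 1369$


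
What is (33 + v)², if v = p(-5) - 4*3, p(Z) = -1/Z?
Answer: 11236/25 ≈ 449.44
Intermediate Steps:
v = -59/5 (v = -1/(-5) - 4*3 = -1*(-⅕) - 12 = ⅕ - 12 = -59/5 ≈ -11.800)
(33 + v)² = (33 - 59/5)² = (106/5)² = 11236/25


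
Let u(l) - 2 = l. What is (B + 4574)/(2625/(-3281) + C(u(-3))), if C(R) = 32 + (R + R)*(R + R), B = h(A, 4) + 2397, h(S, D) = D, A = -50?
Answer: 7628325/38497 ≈ 198.15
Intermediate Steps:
u(l) = 2 + l
B = 2401 (B = 4 + 2397 = 2401)
C(R) = 32 + 4*R**2 (C(R) = 32 + (2*R)*(2*R) = 32 + 4*R**2)
(B + 4574)/(2625/(-3281) + C(u(-3))) = (2401 + 4574)/(2625/(-3281) + (32 + 4*(2 - 3)**2)) = 6975/(2625*(-1/3281) + (32 + 4*(-1)**2)) = 6975/(-2625/3281 + (32 + 4*1)) = 6975/(-2625/3281 + (32 + 4)) = 6975/(-2625/3281 + 36) = 6975/(115491/3281) = 6975*(3281/115491) = 7628325/38497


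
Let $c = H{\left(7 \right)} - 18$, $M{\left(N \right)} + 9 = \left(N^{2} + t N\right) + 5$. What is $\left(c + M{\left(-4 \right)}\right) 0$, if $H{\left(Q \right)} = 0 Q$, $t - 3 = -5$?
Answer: $0$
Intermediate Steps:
$t = -2$ ($t = 3 - 5 = -2$)
$H{\left(Q \right)} = 0$
$M{\left(N \right)} = -4 + N^{2} - 2 N$ ($M{\left(N \right)} = -9 + \left(\left(N^{2} - 2 N\right) + 5\right) = -9 + \left(5 + N^{2} - 2 N\right) = -4 + N^{2} - 2 N$)
$c = -18$ ($c = 0 - 18 = -18$)
$\left(c + M{\left(-4 \right)}\right) 0 = \left(-18 - \left(-4 - 16\right)\right) 0 = \left(-18 + \left(-4 + 16 + 8\right)\right) 0 = \left(-18 + 20\right) 0 = 2 \cdot 0 = 0$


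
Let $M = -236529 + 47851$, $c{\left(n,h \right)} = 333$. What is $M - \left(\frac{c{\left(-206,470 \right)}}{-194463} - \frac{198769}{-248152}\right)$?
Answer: $- \frac{1011661809391151}{5361820264} \approx -1.8868 \cdot 10^{5}$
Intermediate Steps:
$M = -188678$
$M - \left(\frac{c{\left(-206,470 \right)}}{-194463} - \frac{198769}{-248152}\right) = -188678 - \left(\frac{333}{-194463} - \frac{198769}{-248152}\right) = -188678 - \left(333 \left(- \frac{1}{194463}\right) - - \frac{198769}{248152}\right) = -188678 - \left(- \frac{37}{21607} + \frac{198769}{248152}\right) = -188678 - \frac{4285620159}{5361820264} = - \frac{1011661809391151}{5361820264}$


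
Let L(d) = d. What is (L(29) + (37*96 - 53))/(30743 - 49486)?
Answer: -3528/18743 ≈ -0.18823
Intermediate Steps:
(L(29) + (37*96 - 53))/(30743 - 49486) = (29 + (37*96 - 53))/(30743 - 49486) = (29 + (3552 - 53))/(-18743) = (29 + 3499)*(-1/18743) = 3528*(-1/18743) = -3528/18743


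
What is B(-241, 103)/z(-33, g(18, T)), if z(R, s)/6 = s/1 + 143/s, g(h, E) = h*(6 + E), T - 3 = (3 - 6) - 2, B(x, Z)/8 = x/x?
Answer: 96/5327 ≈ 0.018021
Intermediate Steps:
B(x, Z) = 8 (B(x, Z) = 8*(x/x) = 8*1 = 8)
T = -2 (T = 3 + ((3 - 6) - 2) = 3 + (-3 - 2) = 3 - 5 = -2)
z(R, s) = 6*s + 858/s (z(R, s) = 6*(s/1 + 143/s) = 6*(s*1 + 143/s) = 6*(s + 143/s) = 6*s + 858/s)
B(-241, 103)/z(-33, g(18, T)) = 8/(6*(18*(6 - 2)) + 858/((18*(6 - 2)))) = 8/(6*(18*4) + 858/((18*4))) = 8/(6*72 + 858/72) = 8/(432 + 858*(1/72)) = 8/(432 + 143/12) = 8/(5327/12) = 8*(12/5327) = 96/5327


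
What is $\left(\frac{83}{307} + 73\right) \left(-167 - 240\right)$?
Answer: $- \frac{9155058}{307} \approx -29821.0$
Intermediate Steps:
$\left(\frac{83}{307} + 73\right) \left(-167 - 240\right) = \left(83 \cdot \frac{1}{307} + 73\right) \left(-407\right) = \left(\frac{83}{307} + 73\right) \left(-407\right) = \frac{22494}{307} \left(-407\right) = - \frac{9155058}{307}$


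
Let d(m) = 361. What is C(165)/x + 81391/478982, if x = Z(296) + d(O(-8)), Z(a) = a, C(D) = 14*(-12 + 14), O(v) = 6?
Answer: 66885383/314691174 ≈ 0.21254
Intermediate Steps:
C(D) = 28 (C(D) = 14*2 = 28)
x = 657 (x = 296 + 361 = 657)
C(165)/x + 81391/478982 = 28/657 + 81391/478982 = 66885383/314691174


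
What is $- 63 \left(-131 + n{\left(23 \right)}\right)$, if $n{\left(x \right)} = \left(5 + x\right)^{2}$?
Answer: $-41139$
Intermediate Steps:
$- 63 \left(-131 + n{\left(23 \right)}\right) = - 63 \left(-131 + \left(5 + 23\right)^{2}\right) = - 63 \left(-131 + 28^{2}\right) = - 63 \left(-131 + 784\right) = \left(-63\right) 653 = -41139$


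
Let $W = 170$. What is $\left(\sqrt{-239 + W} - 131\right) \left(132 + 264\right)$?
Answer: $-51876 + 396 i \sqrt{69} \approx -51876.0 + 3289.4 i$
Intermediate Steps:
$\left(\sqrt{-239 + W} - 131\right) \left(132 + 264\right) = \left(\sqrt{-239 + 170} - 131\right) \left(132 + 264\right) = \left(\sqrt{-69} - 131\right) 396 = \left(i \sqrt{69} - 131\right) 396 = \left(-131 + i \sqrt{69}\right) 396 = -51876 + 396 i \sqrt{69}$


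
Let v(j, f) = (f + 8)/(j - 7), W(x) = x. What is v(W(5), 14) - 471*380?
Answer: -178991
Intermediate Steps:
v(j, f) = (8 + f)/(-7 + j)
v(W(5), 14) - 471*380 = (8 + 14)/(-7 + 5) - 471*380 = 22/(-2) - 178980 = -1/2*22 - 178980 = -11 - 178980 = -178991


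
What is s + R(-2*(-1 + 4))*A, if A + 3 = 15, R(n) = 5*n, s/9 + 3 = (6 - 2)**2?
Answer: -243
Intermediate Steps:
s = 117 (s = -27 + 9*(6 - 2)**2 = -27 + 9*4**2 = -27 + 9*16 = -27 + 144 = 117)
A = 12 (A = -3 + 15 = 12)
s + R(-2*(-1 + 4))*A = 117 + (5*(-2*(-1 + 4)))*12 = 117 + (5*(-2*3))*12 = 117 + (5*(-6))*12 = 117 - 30*12 = 117 - 360 = -243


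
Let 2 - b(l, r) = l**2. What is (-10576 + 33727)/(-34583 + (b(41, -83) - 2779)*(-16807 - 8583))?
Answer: 23151/113154037 ≈ 0.00020460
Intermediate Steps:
b(l, r) = 2 - l**2
(-10576 + 33727)/(-34583 + (b(41, -83) - 2779)*(-16807 - 8583)) = (-10576 + 33727)/(-34583 + ((2 - 1*41**2) - 2779)*(-16807 - 8583)) = 23151/(-34583 + ((2 - 1*1681) - 2779)*(-25390)) = 23151/(-34583 + ((2 - 1681) - 2779)*(-25390)) = 23151/(-34583 + (-1679 - 2779)*(-25390)) = 23151/(-34583 - 4458*(-25390)) = 23151/(-34583 + 113188620) = 23151/113154037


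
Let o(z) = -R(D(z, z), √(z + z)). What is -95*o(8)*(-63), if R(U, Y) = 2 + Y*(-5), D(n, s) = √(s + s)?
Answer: 107730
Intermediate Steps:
D(n, s) = √2*√s (D(n, s) = √(2*s) = √2*√s)
R(U, Y) = 2 - 5*Y
o(z) = -2 + 5*√2*√z (o(z) = -(2 - 5*√(z + z)) = -(2 - 5*√2*√z) = -2 + 5*√2*√z)
-95*o(8)*(-63) = -95*(-2 + 5*√2*√8)*(-63) = -95*(-2 + 5*√2*(2*√2))*(-63) = -95*(-2 + 20)*(-63) = -95*18*(-63) = -1710*(-63) = 107730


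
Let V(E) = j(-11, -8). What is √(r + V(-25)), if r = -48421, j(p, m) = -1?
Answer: I*√48422 ≈ 220.05*I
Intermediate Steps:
V(E) = -1
√(r + V(-25)) = √(-48421 - 1) = √(-48422) = I*√48422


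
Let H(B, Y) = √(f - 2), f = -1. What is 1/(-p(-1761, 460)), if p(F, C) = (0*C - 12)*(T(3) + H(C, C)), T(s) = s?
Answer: 1/48 - I*√3/144 ≈ 0.020833 - 0.012028*I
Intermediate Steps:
H(B, Y) = I*√3 (H(B, Y) = √(-1 - 2) = √(-3) = I*√3)
p(F, C) = -36 - 12*I*√3 (p(F, C) = (0*C - 12)*(3 + I*√3) = (0 - 12)*(3 + I*√3) = -12*(3 + I*√3) = -36 - 12*I*√3)
1/(-p(-1761, 460)) = 1/(-(-36 - 12*I*√3)) = 1/(36 + 12*I*√3)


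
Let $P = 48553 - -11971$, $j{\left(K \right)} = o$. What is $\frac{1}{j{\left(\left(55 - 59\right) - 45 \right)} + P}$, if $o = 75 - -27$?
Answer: $\frac{1}{60626} \approx 1.6495 \cdot 10^{-5}$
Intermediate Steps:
$o = 102$ ($o = 75 + 27 = 102$)
$j{\left(K \right)} = 102$
$P = 60524$ ($P = 48553 + 11971 = 60524$)
$\frac{1}{j{\left(\left(55 - 59\right) - 45 \right)} + P} = \frac{1}{102 + 60524} = \frac{1}{60626}$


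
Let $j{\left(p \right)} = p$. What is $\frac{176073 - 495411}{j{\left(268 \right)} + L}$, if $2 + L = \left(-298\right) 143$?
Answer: $\frac{53223}{7058} \approx 7.5408$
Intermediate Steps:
$L = -42616$ ($L = -2 - 42614 = -42616$)
$\frac{176073 - 495411}{j{\left(268 \right)} + L} = \frac{176073 - 495411}{268 - 42616} = - \frac{319338}{-42348} = \left(-319338\right) \left(- \frac{1}{42348}\right) = \frac{53223}{7058}$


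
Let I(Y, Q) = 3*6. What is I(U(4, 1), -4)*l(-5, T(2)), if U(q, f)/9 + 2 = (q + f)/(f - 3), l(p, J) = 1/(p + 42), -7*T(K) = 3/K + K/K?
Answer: 18/37 ≈ 0.48649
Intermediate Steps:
T(K) = -⅐ - 3/(7*K) (T(K) = -(3/K + K/K)/7 = -(3/K + 1)/7 = -(1 + 3/K)/7 = -⅐ - 3/(7*K))
l(p, J) = 1/(42 + p)
U(q, f) = -18 + 9*(f + q)/(-3 + f) (U(q, f) = -18 + 9*((q + f)/(f - 3)) = -18 + 9*((f + q)/(-3 + f)) = -18 + 9*(f + q)/(-3 + f))
I(Y, Q) = 18
I(U(4, 1), -4)*l(-5, T(2)) = 18/(42 - 5) = 18/37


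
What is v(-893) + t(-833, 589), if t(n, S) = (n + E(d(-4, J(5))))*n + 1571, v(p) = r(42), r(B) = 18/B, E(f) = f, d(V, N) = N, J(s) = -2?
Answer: 4879885/7 ≈ 6.9713e+5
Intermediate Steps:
v(p) = 3/7 (v(p) = 18/42 = 18*(1/42) = 3/7)
t(n, S) = 1571 + n*(-2 + n) (t(n, S) = (n - 2)*n + 1571 = (-2 + n)*n + 1571 = n*(-2 + n) + 1571 = 1571 + n*(-2 + n))
v(-893) + t(-833, 589) = 3/7 + (1571 + (-833)² - 2*(-833)) = 3/7 + (1571 + 693889 + 1666) = 3/7 + 697126 = 4879885/7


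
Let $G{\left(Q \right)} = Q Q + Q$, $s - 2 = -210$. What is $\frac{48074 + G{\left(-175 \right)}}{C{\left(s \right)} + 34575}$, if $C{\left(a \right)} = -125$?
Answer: $\frac{39262}{17225} \approx 2.2794$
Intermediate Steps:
$s = -208$ ($s = 2 - 210 = -208$)
$G{\left(Q \right)} = Q + Q^{2}$ ($G{\left(Q \right)} = Q^{2} + Q = Q + Q^{2}$)
$\frac{48074 + G{\left(-175 \right)}}{C{\left(s \right)} + 34575} = \frac{48074 - 175 \left(1 - 175\right)}{-125 + 34575} = \frac{48074 - -30450}{34450} = \left(48074 + 30450\right) \frac{1}{34450} = 78524 \cdot \frac{1}{34450} = \frac{39262}{17225}$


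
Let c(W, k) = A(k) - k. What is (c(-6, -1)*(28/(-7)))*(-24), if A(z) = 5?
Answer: 576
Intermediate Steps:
c(W, k) = 5 - k
(c(-6, -1)*(28/(-7)))*(-24) = ((5 - 1*(-1))*(28/(-7)))*(-24) = ((5 + 1)*(28*(-1/7)))*(-24) = (6*(-4))*(-24) = -24*(-24) = 576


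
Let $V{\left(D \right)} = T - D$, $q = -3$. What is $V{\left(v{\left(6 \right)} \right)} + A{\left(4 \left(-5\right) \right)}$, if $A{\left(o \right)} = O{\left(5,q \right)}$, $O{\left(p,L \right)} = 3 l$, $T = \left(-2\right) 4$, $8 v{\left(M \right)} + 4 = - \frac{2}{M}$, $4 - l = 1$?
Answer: $\frac{37}{24} \approx 1.5417$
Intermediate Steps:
$l = 3$ ($l = 4 - 1 = 3$)
$v{\left(M \right)} = - \frac{1}{2} - \frac{1}{4 M}$ ($v{\left(M \right)} = - \frac{1}{2} + \frac{\left(-2\right) \frac{1}{M}}{8} = - \frac{1}{2} - \frac{1}{4 M}$)
$T = -8$
$O{\left(p,L \right)} = 9$ ($O{\left(p,L \right)} = 3 \cdot 3 = 9$)
$A{\left(o \right)} = 9$
$V{\left(D \right)} = -8 - D$
$V{\left(v{\left(6 \right)} \right)} + A{\left(4 \left(-5\right) \right)} = \left(-8 - \frac{-1 - 12}{4 \cdot 6}\right) + 9 = \left(-8 - \frac{1}{4} \cdot \frac{1}{6} \left(-1 - 12\right)\right) + 9 = \left(-8 - \frac{1}{4} \cdot \frac{1}{6} \left(-13\right)\right) + 9 = \left(-8 - - \frac{13}{24}\right) + 9 = \left(-8 + \frac{13}{24}\right) + 9 = - \frac{179}{24} + 9 = \frac{37}{24}$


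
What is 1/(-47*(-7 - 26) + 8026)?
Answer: 1/9577 ≈ 0.00010442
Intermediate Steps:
1/(-47*(-7 - 26) + 8026) = 1/(-47*(-33) + 8026) = 1/(1551 + 8026) = 1/9577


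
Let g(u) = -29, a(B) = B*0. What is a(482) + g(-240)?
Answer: -29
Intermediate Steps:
a(B) = 0
a(482) + g(-240) = 0 - 29 = -29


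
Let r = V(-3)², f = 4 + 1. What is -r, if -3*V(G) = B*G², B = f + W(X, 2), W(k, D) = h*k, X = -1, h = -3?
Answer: -576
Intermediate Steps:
W(k, D) = -3*k
f = 5
B = 8 (B = 5 - 3*(-1) = 5 + 3 = 8)
V(G) = -8*G²/3
r = 576 (r = (-8/3*(-3)²)² = (-8/3*9)² = (-24)² = 576)
-r = -1*576 = -576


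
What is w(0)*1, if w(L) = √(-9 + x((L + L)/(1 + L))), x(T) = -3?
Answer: 2*I*√3 ≈ 3.4641*I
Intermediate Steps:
w(L) = 2*I*√3 (w(L) = √(-9 - 3) = √(-12) = 2*I*√3)
w(0)*1 = (2*I*√3)*1 = 2*I*√3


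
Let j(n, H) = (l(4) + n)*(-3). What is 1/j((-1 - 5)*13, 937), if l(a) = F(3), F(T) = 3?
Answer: 1/225 ≈ 0.0044444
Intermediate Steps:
l(a) = 3
j(n, H) = -9 - 3*n (j(n, H) = (3 + n)*(-3) = -9 - 3*n)
1/j((-1 - 5)*13, 937) = 1/(-9 - 3*(-1 - 5)*13) = 1/(-9 - (-18)*13) = 1/(-9 - 3*(-78)) = 1/(-9 + 234) = 1/225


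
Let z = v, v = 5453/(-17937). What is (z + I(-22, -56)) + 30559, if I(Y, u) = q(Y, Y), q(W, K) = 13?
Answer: 548364511/17937 ≈ 30572.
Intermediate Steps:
I(Y, u) = 13
v = -5453/17937 (v = 5453*(-1/17937) = -5453/17937 ≈ -0.30401)
z = -5453/17937 ≈ -0.30401
(z + I(-22, -56)) + 30559 = (-5453/17937 + 13) + 30559 = 227728/17937 + 30559 = 548364511/17937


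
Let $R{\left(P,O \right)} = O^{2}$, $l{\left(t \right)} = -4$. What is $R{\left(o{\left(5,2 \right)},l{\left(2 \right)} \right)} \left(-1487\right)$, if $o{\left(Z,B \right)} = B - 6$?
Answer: $-23792$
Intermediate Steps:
$o{\left(Z,B \right)} = -6 + B$ ($o{\left(Z,B \right)} = B - 6 = -6 + B$)
$R{\left(o{\left(5,2 \right)},l{\left(2 \right)} \right)} \left(-1487\right) = \left(-4\right)^{2} \left(-1487\right) = 16 \left(-1487\right) = -23792$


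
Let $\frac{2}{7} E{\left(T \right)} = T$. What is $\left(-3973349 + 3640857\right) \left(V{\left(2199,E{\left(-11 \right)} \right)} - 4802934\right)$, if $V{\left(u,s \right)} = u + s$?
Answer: $1596218782562$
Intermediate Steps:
$E{\left(T \right)} = \frac{7 T}{2}$
$V{\left(u,s \right)} = s + u$
$\left(-3973349 + 3640857\right) \left(V{\left(2199,E{\left(-11 \right)} \right)} - 4802934\right) = \left(-3973349 + 3640857\right) \left(\left(\frac{7}{2} \left(-11\right) + 2199\right) - 4802934\right) = - 332492 \left(\left(- \frac{77}{2} + 2199\right) - 4802934\right) = - 332492 \left(\frac{4321}{2} - 4802934\right) = \left(-332492\right) \left(- \frac{9601547}{2}\right) = 1596218782562$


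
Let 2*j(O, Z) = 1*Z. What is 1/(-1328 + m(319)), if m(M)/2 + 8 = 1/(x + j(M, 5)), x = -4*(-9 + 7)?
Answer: -21/28220 ≈ -0.00074415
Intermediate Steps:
j(O, Z) = Z/2 (j(O, Z) = (1*Z)/2 = Z/2)
x = 8 (x = -4*(-2) = 8)
m(M) = -332/21 (m(M) = -16 + 2/(8 + (½)*5) = -16 + 2/(8 + 5/2) = -16 + 2/(21/2) = -16 + 2*(2/21) = -16 + 4/21 = -332/21)
1/(-1328 + m(319)) = 1/(-1328 - 332/21) = 1/(-28220/21) = -21/28220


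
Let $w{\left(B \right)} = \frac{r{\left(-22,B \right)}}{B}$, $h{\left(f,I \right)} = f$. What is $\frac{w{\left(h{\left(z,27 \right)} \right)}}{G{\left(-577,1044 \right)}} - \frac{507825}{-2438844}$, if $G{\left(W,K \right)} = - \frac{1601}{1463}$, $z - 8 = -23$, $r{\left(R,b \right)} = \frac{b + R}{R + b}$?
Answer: $\frac{5254482049}{19522946220} \approx 0.26914$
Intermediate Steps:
$r{\left(R,b \right)} = 1$ ($r{\left(R,b \right)} = \frac{R + b}{R + b} = 1$)
$z = -15$ ($z = 8 - 23 = -15$)
$G{\left(W,K \right)} = - \frac{1601}{1463}$ ($G{\left(W,K \right)} = \left(-1601\right) \frac{1}{1463} = - \frac{1601}{1463}$)
$w{\left(B \right)} = \frac{1}{B}$ ($w{\left(B \right)} = 1 \frac{1}{B} = \frac{1}{B}$)
$\frac{w{\left(h{\left(z,27 \right)} \right)}}{G{\left(-577,1044 \right)}} - \frac{507825}{-2438844} = \frac{1}{\left(-15\right) \left(- \frac{1601}{1463}\right)} - \frac{507825}{-2438844} = \left(- \frac{1}{15}\right) \left(- \frac{1463}{1601}\right) - - \frac{169275}{812948} = \frac{1463}{24015} + \frac{169275}{812948} = \frac{5254482049}{19522946220}$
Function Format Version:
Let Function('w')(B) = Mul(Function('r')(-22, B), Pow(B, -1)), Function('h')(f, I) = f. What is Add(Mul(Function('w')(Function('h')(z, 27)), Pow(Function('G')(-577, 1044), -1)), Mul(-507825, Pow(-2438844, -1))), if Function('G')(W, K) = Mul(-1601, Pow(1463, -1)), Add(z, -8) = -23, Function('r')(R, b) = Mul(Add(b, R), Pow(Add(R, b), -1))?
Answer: Rational(5254482049, 19522946220) ≈ 0.26914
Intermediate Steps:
Function('r')(R, b) = 1 (Function('r')(R, b) = Mul(Add(R, b), Pow(Add(R, b), -1)) = 1)
z = -15 (z = Add(8, -23) = -15)
Function('G')(W, K) = Rational(-1601, 1463) (Function('G')(W, K) = Mul(-1601, Rational(1, 1463)) = Rational(-1601, 1463))
Function('w')(B) = Pow(B, -1) (Function('w')(B) = Mul(1, Pow(B, -1)) = Pow(B, -1))
Add(Mul(Function('w')(Function('h')(z, 27)), Pow(Function('G')(-577, 1044), -1)), Mul(-507825, Pow(-2438844, -1))) = Add(Mul(Pow(-15, -1), Pow(Rational(-1601, 1463), -1)), Mul(-507825, Pow(-2438844, -1))) = Add(Mul(Rational(-1, 15), Rational(-1463, 1601)), Mul(-507825, Rational(-1, 2438844))) = Add(Rational(1463, 24015), Rational(169275, 812948)) = Rational(5254482049, 19522946220)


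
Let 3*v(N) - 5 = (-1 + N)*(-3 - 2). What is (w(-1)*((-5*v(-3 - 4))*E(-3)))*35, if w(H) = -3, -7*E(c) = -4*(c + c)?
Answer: -27000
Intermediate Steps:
E(c) = 8*c/7 (E(c) = -(-4)*(c + c)/7 = -(-4)*2*c/7 = -(-8)*c/7 = 8*c/7)
v(N) = 10/3 - 5*N/3 (v(N) = 5/3 + ((-1 + N)*(-3 - 2))/3 = 5/3 + ((-1 + N)*(-5))/3 = 5/3 + (5 - 5*N)/3 = 5/3 + (5/3 - 5*N/3) = 10/3 - 5*N/3)
(w(-1)*((-5*v(-3 - 4))*E(-3)))*35 = -3*(-5*(10/3 - 5*(-3 - 4)/3))*(8/7)*(-3)*35 = -3*(-5*(10/3 - 5/3*(-7)))*(-24)/7*35 = -3*(-5*(10/3 + 35/3))*(-24)/7*35 = -3*(-5*15)*(-24)/7*35 = -(-225)*(-24)/7*35 = -3*1800/7*35 = -5400/7*35 = -27000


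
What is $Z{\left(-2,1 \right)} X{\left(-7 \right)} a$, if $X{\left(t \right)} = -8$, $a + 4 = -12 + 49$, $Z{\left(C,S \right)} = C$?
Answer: $528$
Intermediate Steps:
$a = 33$ ($a = -4 + \left(-12 + 49\right) = -4 + 37 = 33$)
$Z{\left(-2,1 \right)} X{\left(-7 \right)} a = \left(-2\right) \left(-8\right) 33 = 16 \cdot 33 = 528$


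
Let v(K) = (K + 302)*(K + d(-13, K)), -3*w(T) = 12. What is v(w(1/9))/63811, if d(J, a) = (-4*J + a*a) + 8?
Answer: 21456/63811 ≈ 0.33624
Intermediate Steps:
w(T) = -4 (w(T) = -1/3*12 = -4)
d(J, a) = 8 + a**2 - 4*J (d(J, a) = (-4*J + a**2) + 8 = (a**2 - 4*J) + 8 = 8 + a**2 - 4*J)
v(K) = (302 + K)*(60 + K + K**2) (v(K) = (K + 302)*(K + (8 + K**2 - 4*(-13))) = (302 + K)*(K + (8 + K**2 + 52)) = (302 + K)*(K + (60 + K**2)) = (302 + K)*(60 + K + K**2))
v(w(1/9))/63811 = (18120 + (-4)**3 + 303*(-4)**2 + 362*(-4))/63811 = (18120 - 64 + 303*16 - 1448)*(1/63811) = (18120 - 64 + 4848 - 1448)*(1/63811) = 21456*(1/63811) = 21456/63811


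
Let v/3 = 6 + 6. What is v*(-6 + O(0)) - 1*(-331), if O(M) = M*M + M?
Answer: 115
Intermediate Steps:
v = 36 (v = 3*(6 + 6) = 3*12 = 36)
O(M) = M + M**2 (O(M) = M**2 + M = M + M**2)
v*(-6 + O(0)) - 1*(-331) = 36*(-6 + 0*(1 + 0)) - 1*(-331) = 36*(-6 + 0*1) + 331 = 36*(-6 + 0) + 331 = 36*(-6) + 331 = -216 + 331 = 115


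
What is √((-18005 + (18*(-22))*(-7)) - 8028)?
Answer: I*√23261 ≈ 152.52*I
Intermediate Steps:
√((-18005 + (18*(-22))*(-7)) - 8028) = √((-18005 - 396*(-7)) - 8028) = √((-18005 + 2772) - 8028) = √(-15233 - 8028) = √(-23261) = I*√23261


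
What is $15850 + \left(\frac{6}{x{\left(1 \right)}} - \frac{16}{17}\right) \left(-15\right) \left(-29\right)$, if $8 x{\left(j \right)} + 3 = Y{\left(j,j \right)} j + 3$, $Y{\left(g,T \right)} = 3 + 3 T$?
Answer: $\frac{321650}{17} \approx 18921.0$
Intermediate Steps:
$x{\left(j \right)} = \frac{j \left(3 + 3 j\right)}{8}$ ($x{\left(j \right)} = - \frac{3}{8} + \frac{\left(3 + 3 j\right) j + 3}{8} = - \frac{3}{8} + \frac{j \left(3 + 3 j\right) + 3}{8} = - \frac{3}{8} + \frac{3 + j \left(3 + 3 j\right)}{8} = - \frac{3}{8} + \left(\frac{3}{8} + \frac{j \left(3 + 3 j\right)}{8}\right) = \frac{j \left(3 + 3 j\right)}{8}$)
$15850 + \left(\frac{6}{x{\left(1 \right)}} - \frac{16}{17}\right) \left(-15\right) \left(-29\right) = 15850 + \left(\frac{6}{\frac{3}{8} \cdot 1 \left(1 + 1\right)} - \frac{16}{17}\right) \left(-15\right) \left(-29\right) = 15850 + \left(\frac{6}{\frac{3}{8} \cdot 1 \cdot 2} - \frac{16}{17}\right) \left(-15\right) \left(-29\right) = 15850 + \left(\frac{6}{\frac{3}{4}} - \frac{16}{17}\right) \left(-15\right) \left(-29\right) = 15850 + \left(6 \cdot \frac{4}{3} - \frac{16}{17}\right) \left(-15\right) \left(-29\right) = 15850 + \left(8 - \frac{16}{17}\right) \left(-15\right) \left(-29\right) = 15850 + \frac{120}{17} \left(-15\right) \left(-29\right) = 15850 - - \frac{52200}{17} = 15850 + \frac{52200}{17} = \frac{321650}{17}$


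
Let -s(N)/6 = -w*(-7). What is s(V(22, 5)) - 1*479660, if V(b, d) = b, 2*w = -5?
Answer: -479555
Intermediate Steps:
w = -5/2 (w = (½)*(-5) = -5/2 ≈ -2.5000)
s(N) = 105 (s(N) = -6*(-1*(-5/2))*(-7) = -15*(-7) = -6*(-35/2) = 105)
s(V(22, 5)) - 1*479660 = 105 - 1*479660 = 105 - 479660 = -479555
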